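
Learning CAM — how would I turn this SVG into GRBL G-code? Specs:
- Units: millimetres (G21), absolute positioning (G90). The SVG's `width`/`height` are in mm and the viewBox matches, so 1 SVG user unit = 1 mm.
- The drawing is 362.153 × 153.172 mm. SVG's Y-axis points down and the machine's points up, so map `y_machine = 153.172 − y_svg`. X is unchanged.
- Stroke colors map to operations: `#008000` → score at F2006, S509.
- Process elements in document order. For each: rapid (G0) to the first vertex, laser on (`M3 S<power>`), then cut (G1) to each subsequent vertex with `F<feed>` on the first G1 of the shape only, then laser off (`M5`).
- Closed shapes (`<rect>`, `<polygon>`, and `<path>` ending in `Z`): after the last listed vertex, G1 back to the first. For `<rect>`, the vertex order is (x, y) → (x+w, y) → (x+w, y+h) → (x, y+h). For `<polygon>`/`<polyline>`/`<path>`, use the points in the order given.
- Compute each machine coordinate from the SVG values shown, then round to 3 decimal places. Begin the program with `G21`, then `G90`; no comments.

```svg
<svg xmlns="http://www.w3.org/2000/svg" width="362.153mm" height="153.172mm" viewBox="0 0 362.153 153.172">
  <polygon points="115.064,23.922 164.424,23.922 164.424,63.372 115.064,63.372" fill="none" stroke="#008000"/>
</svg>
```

viewBox `0 0 362.153 153.172` with mm width/height → 1 unit = 1 mm. Flip: y_m = 153.172 − y_svg.

**Shape 1** — `<polygon>` rectangle, stroke `#008000` → score (S509, F2006). Machine vertices: (115.064,129.250) → (164.424,129.250) → (164.424,89.800) → (115.064,89.800) → (115.064,129.250). Closed: final G1 returns to the first vertex.

G21
G90
G0 X115.064 Y129.250
M3 S509
G1 X164.424 Y129.250 F2006
G1 X164.424 Y89.800
G1 X115.064 Y89.800
G1 X115.064 Y129.250
M5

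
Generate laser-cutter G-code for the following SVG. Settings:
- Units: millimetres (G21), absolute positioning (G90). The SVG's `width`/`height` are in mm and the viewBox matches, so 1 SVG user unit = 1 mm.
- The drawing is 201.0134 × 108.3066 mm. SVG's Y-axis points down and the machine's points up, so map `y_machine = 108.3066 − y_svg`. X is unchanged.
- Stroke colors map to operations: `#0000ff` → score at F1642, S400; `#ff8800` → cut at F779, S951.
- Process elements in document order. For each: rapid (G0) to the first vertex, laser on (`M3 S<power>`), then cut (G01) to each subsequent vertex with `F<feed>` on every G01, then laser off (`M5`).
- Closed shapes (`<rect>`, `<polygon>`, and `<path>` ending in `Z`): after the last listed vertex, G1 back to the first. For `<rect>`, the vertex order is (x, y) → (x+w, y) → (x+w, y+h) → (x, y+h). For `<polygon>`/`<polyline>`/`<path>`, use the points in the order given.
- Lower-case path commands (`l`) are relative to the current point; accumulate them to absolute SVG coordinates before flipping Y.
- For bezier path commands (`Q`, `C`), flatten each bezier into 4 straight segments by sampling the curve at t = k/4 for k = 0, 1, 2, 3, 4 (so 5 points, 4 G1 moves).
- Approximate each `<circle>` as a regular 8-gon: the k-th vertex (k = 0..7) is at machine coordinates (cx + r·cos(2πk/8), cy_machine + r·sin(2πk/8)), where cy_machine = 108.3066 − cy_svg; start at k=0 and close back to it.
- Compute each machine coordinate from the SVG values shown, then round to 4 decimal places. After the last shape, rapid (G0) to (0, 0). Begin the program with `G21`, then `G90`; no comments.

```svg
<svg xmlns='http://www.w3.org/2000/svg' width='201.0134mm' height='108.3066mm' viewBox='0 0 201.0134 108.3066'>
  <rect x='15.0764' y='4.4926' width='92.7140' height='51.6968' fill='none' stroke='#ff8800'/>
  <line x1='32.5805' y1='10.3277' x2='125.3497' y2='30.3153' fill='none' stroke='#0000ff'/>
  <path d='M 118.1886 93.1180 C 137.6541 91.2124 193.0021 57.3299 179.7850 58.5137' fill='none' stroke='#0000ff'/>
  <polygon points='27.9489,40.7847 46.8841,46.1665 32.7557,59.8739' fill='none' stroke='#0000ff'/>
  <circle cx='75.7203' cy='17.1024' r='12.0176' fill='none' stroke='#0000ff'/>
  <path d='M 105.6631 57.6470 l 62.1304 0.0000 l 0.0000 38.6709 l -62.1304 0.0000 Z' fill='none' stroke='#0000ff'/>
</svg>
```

Since the viewBox matches the mm dimensions, user units are millimetres directly. The only transform is the Y-flip y_m = 108.3066 − y_svg.

Shape 1 is a rectangle drawn with `<rect>`. Its stroke #ff8800 means cut at S951, F779. After flipping Y the toolpath is (15.0764,103.8140) → (107.7904,103.8140) → (107.7904,52.1172) → (15.0764,52.1172) → (15.0764,103.8140), returning to the start.

Shape 2 is a line segment drawn with `<line>`. Its stroke #0000ff means score at S400, F1642. After flipping Y the toolpath is (32.5805,97.9789) → (125.3497,77.9913).

Shape 3 is a cubic bezier drawn with `<path>`. Its stroke #0000ff means score at S400, F1642. After flipping Y the toolpath is (118.1886,15.1886) → (137.8837,21.5659) → (161.2428,33.6493) → (178.4739,45.1534) → (179.7850,49.7929).

Shape 4 is a regular polygon drawn with `<polygon>`. Its stroke #0000ff means score at S400, F1642. After flipping Y the toolpath is (27.9489,67.5219) → (46.8841,62.1401) → (32.7557,48.4327) → (27.9489,67.5219), returning to the start.

Shape 5 is a circle drawn with `<circle>`. Its stroke #0000ff means score at S400, F1642. After flipping Y the toolpath is (87.7379,91.2042) → (84.2180,99.7019) → (75.7203,103.2218) → (67.2226,99.7019) → (63.7027,91.2042) → (67.2226,82.7065) → (75.7203,79.1866) → (84.2180,82.7065) → (87.7379,91.2042), returning to the start.

Shape 6 is a rectangle drawn with `<path>`. Its stroke #0000ff means score at S400, F1642. After flipping Y the toolpath is (105.6631,50.6596) → (167.7935,50.6596) → (167.7935,11.9887) → (105.6631,11.9887) → (105.6631,50.6596), returning to the start.

G21
G90
G0 X15.0764 Y103.8140
M3 S951
G01 X107.7904 Y103.8140 F779
G01 X107.7904 Y52.1172 F779
G01 X15.0764 Y52.1172 F779
G01 X15.0764 Y103.8140 F779
M5
G0 X32.5805 Y97.9789
M3 S400
G01 X125.3497 Y77.9913 F1642
M5
G0 X118.1886 Y15.1886
M3 S400
G01 X137.8837 Y21.5659 F1642
G01 X161.2428 Y33.6493 F1642
G01 X178.4739 Y45.1534 F1642
G01 X179.7850 Y49.7929 F1642
M5
G0 X27.9489 Y67.5219
M3 S400
G01 X46.8841 Y62.1401 F1642
G01 X32.7557 Y48.4327 F1642
G01 X27.9489 Y67.5219 F1642
M5
G0 X87.7379 Y91.2042
M3 S400
G01 X84.2180 Y99.7019 F1642
G01 X75.7203 Y103.2218 F1642
G01 X67.2226 Y99.7019 F1642
G01 X63.7027 Y91.2042 F1642
G01 X67.2226 Y82.7065 F1642
G01 X75.7203 Y79.1866 F1642
G01 X84.2180 Y82.7065 F1642
G01 X87.7379 Y91.2042 F1642
M5
G0 X105.6631 Y50.6596
M3 S400
G01 X167.7935 Y50.6596 F1642
G01 X167.7935 Y11.9887 F1642
G01 X105.6631 Y11.9887 F1642
G01 X105.6631 Y50.6596 F1642
M5
G0 X0.0000 Y0.0000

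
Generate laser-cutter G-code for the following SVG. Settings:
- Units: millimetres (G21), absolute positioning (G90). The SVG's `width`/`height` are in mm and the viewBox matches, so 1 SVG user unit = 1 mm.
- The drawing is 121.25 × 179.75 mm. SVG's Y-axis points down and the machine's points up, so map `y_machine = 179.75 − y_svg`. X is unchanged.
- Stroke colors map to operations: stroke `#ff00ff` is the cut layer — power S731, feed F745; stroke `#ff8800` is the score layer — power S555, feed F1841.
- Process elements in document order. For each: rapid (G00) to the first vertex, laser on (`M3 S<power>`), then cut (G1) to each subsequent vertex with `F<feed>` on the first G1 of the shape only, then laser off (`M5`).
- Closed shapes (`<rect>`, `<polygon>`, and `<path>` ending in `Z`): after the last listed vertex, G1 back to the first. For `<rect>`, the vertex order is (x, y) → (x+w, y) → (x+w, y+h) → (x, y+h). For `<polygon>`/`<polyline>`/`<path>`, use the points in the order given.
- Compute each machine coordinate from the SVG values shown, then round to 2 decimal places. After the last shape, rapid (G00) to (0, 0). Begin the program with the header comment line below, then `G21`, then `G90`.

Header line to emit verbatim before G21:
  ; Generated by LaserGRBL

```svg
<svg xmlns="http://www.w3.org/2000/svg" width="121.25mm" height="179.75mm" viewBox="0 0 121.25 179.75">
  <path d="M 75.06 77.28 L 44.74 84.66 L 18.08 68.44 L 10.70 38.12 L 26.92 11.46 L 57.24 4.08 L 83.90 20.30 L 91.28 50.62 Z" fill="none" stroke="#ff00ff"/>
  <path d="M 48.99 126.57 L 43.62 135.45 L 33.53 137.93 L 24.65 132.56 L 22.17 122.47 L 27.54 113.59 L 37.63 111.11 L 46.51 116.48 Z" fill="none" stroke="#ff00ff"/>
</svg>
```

Since the viewBox matches the mm dimensions, user units are millimetres directly. The only transform is the Y-flip y_m = 179.75 − y_svg.

Shape 1 is a regular polygon drawn with `<path>`. Its stroke #ff00ff means cut at S731, F745. After flipping Y the toolpath is (75.06,102.47) → (44.74,95.09) → (18.08,111.31) → (10.70,141.63) → (26.92,168.29) → (57.24,175.67) → (83.90,159.45) → (91.28,129.13) → (75.06,102.47), returning to the start.

Shape 2 is a regular polygon drawn with `<path>`. Its stroke #ff00ff means cut at S731, F745. After flipping Y the toolpath is (48.99,53.18) → (43.62,44.30) → (33.53,41.82) → (24.65,47.19) → (22.17,57.28) → (27.54,66.16) → (37.63,68.64) → (46.51,63.27) → (48.99,53.18), returning to the start.

; Generated by LaserGRBL
G21
G90
G00 X75.06 Y102.47
M3 S731
G1 X44.74 Y95.09 F745
G1 X18.08 Y111.31
G1 X10.70 Y141.63
G1 X26.92 Y168.29
G1 X57.24 Y175.67
G1 X83.90 Y159.45
G1 X91.28 Y129.13
G1 X75.06 Y102.47
M5
G00 X48.99 Y53.18
M3 S731
G1 X43.62 Y44.30 F745
G1 X33.53 Y41.82
G1 X24.65 Y47.19
G1 X22.17 Y57.28
G1 X27.54 Y66.16
G1 X37.63 Y68.64
G1 X46.51 Y63.27
G1 X48.99 Y53.18
M5
G00 X0.00 Y0.00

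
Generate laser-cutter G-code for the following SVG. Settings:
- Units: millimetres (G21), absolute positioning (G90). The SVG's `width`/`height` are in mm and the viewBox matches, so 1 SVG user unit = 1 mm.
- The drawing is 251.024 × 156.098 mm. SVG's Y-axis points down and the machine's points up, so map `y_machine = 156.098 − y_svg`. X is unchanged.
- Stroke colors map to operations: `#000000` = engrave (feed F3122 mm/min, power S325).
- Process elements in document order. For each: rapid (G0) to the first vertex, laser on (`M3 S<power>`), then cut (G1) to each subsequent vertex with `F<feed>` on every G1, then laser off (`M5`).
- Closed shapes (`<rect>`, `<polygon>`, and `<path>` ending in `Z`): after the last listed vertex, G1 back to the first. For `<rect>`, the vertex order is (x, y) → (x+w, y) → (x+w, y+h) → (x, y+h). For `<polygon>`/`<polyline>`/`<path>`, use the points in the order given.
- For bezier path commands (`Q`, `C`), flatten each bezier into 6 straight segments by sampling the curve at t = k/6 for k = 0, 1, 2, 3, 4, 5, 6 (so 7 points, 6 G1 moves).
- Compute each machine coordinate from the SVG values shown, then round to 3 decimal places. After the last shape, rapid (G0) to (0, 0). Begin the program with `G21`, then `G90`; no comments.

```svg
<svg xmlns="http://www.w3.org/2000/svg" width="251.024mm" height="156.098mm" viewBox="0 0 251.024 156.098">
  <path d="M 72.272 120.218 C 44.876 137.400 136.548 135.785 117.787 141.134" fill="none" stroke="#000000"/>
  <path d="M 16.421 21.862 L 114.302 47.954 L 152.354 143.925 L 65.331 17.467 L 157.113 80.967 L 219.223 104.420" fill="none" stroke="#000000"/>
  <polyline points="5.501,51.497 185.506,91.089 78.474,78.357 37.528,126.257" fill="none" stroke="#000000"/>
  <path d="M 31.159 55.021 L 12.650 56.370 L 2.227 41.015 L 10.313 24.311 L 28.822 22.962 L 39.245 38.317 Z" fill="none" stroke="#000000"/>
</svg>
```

G21
G90
G0 X72.272 Y35.880
M3 S325
G1 X67.434 Y28.736 F3122
G1 X76.065 Y24.010 F3122
G1 X91.791 Y20.985 F3122
G1 X108.237 Y18.946 F3122
G1 X119.027 Y17.177 F3122
G1 X117.787 Y14.964 F3122
M5
G0 X16.421 Y134.236
M3 S325
G1 X114.302 Y108.144 F3122
G1 X152.354 Y12.173 F3122
G1 X65.331 Y138.631 F3122
G1 X157.113 Y75.131 F3122
G1 X219.223 Y51.678 F3122
M5
G0 X5.501 Y104.601
M3 S325
G1 X185.506 Y65.009 F3122
G1 X78.474 Y77.741 F3122
G1 X37.528 Y29.841 F3122
M5
G0 X31.159 Y101.077
M3 S325
G1 X12.650 Y99.728 F3122
G1 X2.227 Y115.083 F3122
G1 X10.313 Y131.787 F3122
G1 X28.822 Y133.136 F3122
G1 X39.245 Y117.781 F3122
G1 X31.159 Y101.077 F3122
M5
G0 X0.000 Y0.000

viewBox `0 0 251.024 156.098` with mm width/height → 1 unit = 1 mm. Flip: y_m = 156.098 − y_svg.

**Shape 1** — `<path>` cubic bezier, stroke `#000000` → engrave (S325, F3122). Control points (SVG): P0=(72.272,120.218), P1=(44.876,137.400), P2=(136.548,135.785), P3=(117.787,141.134); sampled at t=k/6. Machine vertices: (72.272,35.880) → (67.434,28.736) → (76.065,24.010) → (91.791,20.985) → (108.237,18.946) → (119.027,17.177) → (117.787,14.964). Open path.

**Shape 2** — `<path>` open polyline, stroke `#000000` → engrave (S325, F3122). Machine vertices: (16.421,134.236) → (114.302,108.144) → (152.354,12.173) → (65.331,138.631) → (157.113,75.131) → (219.223,51.678). Open path.

**Shape 3** — `<polyline>` open polyline, stroke `#000000` → engrave (S325, F3122). Machine vertices: (5.501,104.601) → (185.506,65.009) → (78.474,77.741) → (37.528,29.841). Open path.

**Shape 4** — `<path>` regular polygon, stroke `#000000` → engrave (S325, F3122). Machine vertices: (31.159,101.077) → (12.650,99.728) → (2.227,115.083) → (10.313,131.787) → (28.822,133.136) → (39.245,117.781) → (31.159,101.077). Closed: final G1 returns to the first vertex.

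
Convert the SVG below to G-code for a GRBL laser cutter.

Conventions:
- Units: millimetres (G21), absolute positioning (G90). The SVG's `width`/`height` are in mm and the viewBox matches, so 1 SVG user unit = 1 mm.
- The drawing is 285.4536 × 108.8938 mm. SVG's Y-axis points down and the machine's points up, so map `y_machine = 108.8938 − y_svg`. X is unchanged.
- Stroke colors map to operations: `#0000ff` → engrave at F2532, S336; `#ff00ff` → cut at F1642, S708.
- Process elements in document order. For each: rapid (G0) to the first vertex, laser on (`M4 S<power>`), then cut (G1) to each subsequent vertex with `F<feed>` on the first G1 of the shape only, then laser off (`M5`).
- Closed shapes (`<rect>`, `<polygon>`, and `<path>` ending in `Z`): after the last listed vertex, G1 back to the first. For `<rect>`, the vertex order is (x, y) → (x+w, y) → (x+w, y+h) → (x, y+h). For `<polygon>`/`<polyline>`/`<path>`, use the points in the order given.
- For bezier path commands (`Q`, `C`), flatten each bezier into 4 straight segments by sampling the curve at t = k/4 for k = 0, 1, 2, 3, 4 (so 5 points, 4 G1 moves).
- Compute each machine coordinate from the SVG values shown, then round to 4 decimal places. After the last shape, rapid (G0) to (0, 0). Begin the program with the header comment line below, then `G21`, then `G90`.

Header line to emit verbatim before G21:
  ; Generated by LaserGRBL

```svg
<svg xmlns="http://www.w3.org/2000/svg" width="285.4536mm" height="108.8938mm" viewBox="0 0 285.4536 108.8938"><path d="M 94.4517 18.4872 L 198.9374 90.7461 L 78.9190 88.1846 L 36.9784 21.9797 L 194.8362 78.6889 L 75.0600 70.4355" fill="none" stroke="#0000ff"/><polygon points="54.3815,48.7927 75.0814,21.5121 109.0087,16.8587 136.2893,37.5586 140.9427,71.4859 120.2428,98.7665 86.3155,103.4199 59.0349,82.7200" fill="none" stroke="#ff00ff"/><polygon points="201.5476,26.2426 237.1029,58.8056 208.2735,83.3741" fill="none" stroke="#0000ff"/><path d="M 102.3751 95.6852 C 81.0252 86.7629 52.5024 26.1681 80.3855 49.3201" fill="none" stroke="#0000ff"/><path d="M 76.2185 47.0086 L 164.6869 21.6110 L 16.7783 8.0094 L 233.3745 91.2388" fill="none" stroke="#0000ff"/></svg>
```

; Generated by LaserGRBL
G21
G90
G0 X94.4517 Y90.4066
M4 S336
G1 X198.9374 Y18.1477 F2532
G1 X78.9190 Y20.7092
G1 X36.9784 Y86.9141
G1 X194.8362 Y30.2049
G1 X75.0600 Y38.4583
M5
G0 X54.3815 Y60.1011
M4 S708
G1 X75.0814 Y87.3817 F1642
G1 X109.0087 Y92.0351
G1 X136.2893 Y71.3352
G1 X140.9427 Y37.4079
G1 X120.2428 Y10.1273
G1 X86.3155 Y5.4739
G1 X59.0349 Y26.1738
G1 X54.3815 Y60.1011
M5
G0 X201.5476 Y82.6512
M4 S336
G1 X237.1029 Y50.0882 F2532
G1 X208.2735 Y25.5197
G1 X201.5476 Y82.6512
M5
G0 X102.3751 Y13.2086
M4 S336
G1 X86.0112 Y27.4730 F2532
G1 X72.9179 Y48.4190
G1 X69.0559 Y63.3511
G1 X80.3855 Y59.5737
M5
G0 X76.2185 Y61.8852
M4 S336
G1 X164.6869 Y87.2828 F2532
G1 X16.7783 Y100.8844
G1 X233.3745 Y17.6550
M5
G0 X0.0000 Y0.0000

viewBox `0 0 285.4536 108.8938` with mm width/height → 1 unit = 1 mm. Flip: y_m = 108.8938 − y_svg.

**Shape 1** — `<path>` open polyline, stroke `#0000ff` → engrave (S336, F2532). Machine vertices: (94.4517,90.4066) → (198.9374,18.1477) → (78.9190,20.7092) → (36.9784,86.9141) → (194.8362,30.2049) → (75.0600,38.4583). Open path.

**Shape 2** — `<polygon>` regular polygon, stroke `#ff00ff` → cut (S708, F1642). Machine vertices: (54.3815,60.1011) → (75.0814,87.3817) → (109.0087,92.0351) → (136.2893,71.3352) → (140.9427,37.4079) → (120.2428,10.1273) → (86.3155,5.4739) → (59.0349,26.1738) → (54.3815,60.1011). Closed: final G1 returns to the first vertex.

**Shape 3** — `<polygon>` closed polygon, stroke `#0000ff` → engrave (S336, F2532). Machine vertices: (201.5476,82.6512) → (237.1029,50.0882) → (208.2735,25.5197) → (201.5476,82.6512). Closed: final G1 returns to the first vertex.

**Shape 4** — `<path>` cubic bezier, stroke `#0000ff` → engrave (S336, F2532). Control points (SVG): P0=(102.3751,95.6852), P1=(81.0252,86.7629), P2=(52.5024,26.1681), P3=(80.3855,49.3201); sampled at t=k/4. Machine vertices: (102.3751,13.2086) → (86.0112,27.4730) → (72.9179,48.4190) → (69.0559,63.3511) → (80.3855,59.5737). Open path.

**Shape 5** — `<path>` open polyline, stroke `#0000ff` → engrave (S336, F2532). Machine vertices: (76.2185,61.8852) → (164.6869,87.2828) → (16.7783,100.8844) → (233.3745,17.6550). Open path.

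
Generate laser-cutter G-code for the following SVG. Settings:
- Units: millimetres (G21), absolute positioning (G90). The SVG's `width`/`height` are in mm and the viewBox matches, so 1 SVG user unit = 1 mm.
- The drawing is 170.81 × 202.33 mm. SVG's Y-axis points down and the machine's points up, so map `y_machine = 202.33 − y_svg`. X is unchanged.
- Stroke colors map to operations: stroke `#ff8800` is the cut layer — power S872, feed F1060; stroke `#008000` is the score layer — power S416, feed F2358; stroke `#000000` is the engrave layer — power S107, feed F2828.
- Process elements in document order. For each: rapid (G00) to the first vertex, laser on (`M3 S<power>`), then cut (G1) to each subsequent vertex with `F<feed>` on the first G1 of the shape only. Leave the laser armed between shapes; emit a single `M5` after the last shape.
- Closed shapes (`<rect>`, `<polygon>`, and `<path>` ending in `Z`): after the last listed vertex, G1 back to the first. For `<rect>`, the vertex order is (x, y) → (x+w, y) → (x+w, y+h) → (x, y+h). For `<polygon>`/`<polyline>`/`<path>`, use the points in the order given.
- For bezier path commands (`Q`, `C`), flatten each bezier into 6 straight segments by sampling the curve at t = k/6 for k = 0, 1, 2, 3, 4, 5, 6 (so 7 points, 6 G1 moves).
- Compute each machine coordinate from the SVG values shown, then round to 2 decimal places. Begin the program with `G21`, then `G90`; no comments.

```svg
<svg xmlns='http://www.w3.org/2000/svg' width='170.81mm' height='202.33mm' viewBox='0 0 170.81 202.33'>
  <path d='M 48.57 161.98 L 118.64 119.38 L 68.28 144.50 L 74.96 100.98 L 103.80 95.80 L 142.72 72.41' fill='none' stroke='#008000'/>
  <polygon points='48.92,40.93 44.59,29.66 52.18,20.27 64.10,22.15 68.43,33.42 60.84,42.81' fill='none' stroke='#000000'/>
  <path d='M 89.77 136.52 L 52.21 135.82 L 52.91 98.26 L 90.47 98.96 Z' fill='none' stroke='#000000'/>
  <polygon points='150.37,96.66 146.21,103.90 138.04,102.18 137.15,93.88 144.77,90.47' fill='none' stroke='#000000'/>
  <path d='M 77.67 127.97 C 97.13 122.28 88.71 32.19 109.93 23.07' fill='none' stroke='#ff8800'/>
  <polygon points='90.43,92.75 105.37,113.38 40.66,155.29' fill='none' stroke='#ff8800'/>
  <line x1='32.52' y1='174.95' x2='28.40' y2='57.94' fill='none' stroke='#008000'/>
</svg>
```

G21
G90
G00 X48.57 Y40.35
M3 S416
G1 X118.64 Y82.95 F2358
G1 X68.28 Y57.83
G1 X74.96 Y101.35
G1 X103.80 Y106.53
G1 X142.72 Y129.92
G00 X48.92 Y161.40
M3 S107
G1 X44.59 Y172.67 F2828
G1 X52.18 Y182.06
G1 X64.10 Y180.18
G1 X68.43 Y168.91
G1 X60.84 Y159.52
G1 X48.92 Y161.40
G00 X89.77 Y65.81
M3 S107
G1 X52.21 Y66.51 F2828
G1 X52.91 Y104.07
G1 X90.47 Y103.37
G1 X89.77 Y65.81
G00 X150.37 Y105.67
M3 S107
G1 X146.21 Y98.43 F2828
G1 X138.04 Y100.15
G1 X137.15 Y108.45
G1 X144.77 Y111.86
G1 X150.37 Y105.67
G00 X77.67 Y74.36
M3 S872
G1 X85.34 Y83.47 F1060
G1 X89.97 Y102.06
G1 X93.14 Y125.52
G1 X96.46 Y149.27
G1 X101.52 Y168.72
G1 X109.93 Y179.26
G00 X90.43 Y109.58
M3 S872
G1 X105.37 Y88.95 F1060
G1 X40.66 Y47.04
G1 X90.43 Y109.58
G00 X32.52 Y27.38
M3 S416
G1 X28.40 Y144.39 F2358
M5

viewBox `0 0 170.81 202.33` with mm width/height → 1 unit = 1 mm. Flip: y_m = 202.33 − y_svg.

**Shape 1** — `<path>` open polyline, stroke `#008000` → score (S416, F2358). Machine vertices: (48.57,40.35) → (118.64,82.95) → (68.28,57.83) → (74.96,101.35) → (103.80,106.53) → (142.72,129.92). Open path.

**Shape 2** — `<polygon>` regular polygon, stroke `#000000` → engrave (S107, F2828). Machine vertices: (48.92,161.40) → (44.59,172.67) → (52.18,182.06) → (64.10,180.18) → (68.43,168.91) → (60.84,159.52) → (48.92,161.40). Closed: final G1 returns to the first vertex.

**Shape 3** — `<path>` regular polygon, stroke `#000000` → engrave (S107, F2828). Machine vertices: (89.77,65.81) → (52.21,66.51) → (52.91,104.07) → (90.47,103.37) → (89.77,65.81). Closed: final G1 returns to the first vertex.

**Shape 4** — `<polygon>` regular polygon, stroke `#000000` → engrave (S107, F2828). Machine vertices: (150.37,105.67) → (146.21,98.43) → (138.04,100.15) → (137.15,108.45) → (144.77,111.86) → (150.37,105.67). Closed: final G1 returns to the first vertex.

**Shape 5** — `<path>` cubic bezier, stroke `#ff8800` → cut (S872, F1060). Control points (SVG): P0=(77.67,127.97), P1=(97.13,122.28), P2=(88.71,32.19), P3=(109.93,23.07); sampled at t=k/6. Machine vertices: (77.67,74.36) → (85.34,83.47) → (89.97,102.06) → (93.14,125.52) → (96.46,149.27) → (101.52,168.72) → (109.93,179.26). Open path.

**Shape 6** — `<polygon>` closed polygon, stroke `#ff8800` → cut (S872, F1060). Machine vertices: (90.43,109.58) → (105.37,88.95) → (40.66,47.04) → (90.43,109.58). Closed: final G1 returns to the first vertex.

**Shape 7** — `<line>` line segment, stroke `#008000` → score (S416, F2358). Machine vertices: (32.52,27.38) → (28.40,144.39). Open path.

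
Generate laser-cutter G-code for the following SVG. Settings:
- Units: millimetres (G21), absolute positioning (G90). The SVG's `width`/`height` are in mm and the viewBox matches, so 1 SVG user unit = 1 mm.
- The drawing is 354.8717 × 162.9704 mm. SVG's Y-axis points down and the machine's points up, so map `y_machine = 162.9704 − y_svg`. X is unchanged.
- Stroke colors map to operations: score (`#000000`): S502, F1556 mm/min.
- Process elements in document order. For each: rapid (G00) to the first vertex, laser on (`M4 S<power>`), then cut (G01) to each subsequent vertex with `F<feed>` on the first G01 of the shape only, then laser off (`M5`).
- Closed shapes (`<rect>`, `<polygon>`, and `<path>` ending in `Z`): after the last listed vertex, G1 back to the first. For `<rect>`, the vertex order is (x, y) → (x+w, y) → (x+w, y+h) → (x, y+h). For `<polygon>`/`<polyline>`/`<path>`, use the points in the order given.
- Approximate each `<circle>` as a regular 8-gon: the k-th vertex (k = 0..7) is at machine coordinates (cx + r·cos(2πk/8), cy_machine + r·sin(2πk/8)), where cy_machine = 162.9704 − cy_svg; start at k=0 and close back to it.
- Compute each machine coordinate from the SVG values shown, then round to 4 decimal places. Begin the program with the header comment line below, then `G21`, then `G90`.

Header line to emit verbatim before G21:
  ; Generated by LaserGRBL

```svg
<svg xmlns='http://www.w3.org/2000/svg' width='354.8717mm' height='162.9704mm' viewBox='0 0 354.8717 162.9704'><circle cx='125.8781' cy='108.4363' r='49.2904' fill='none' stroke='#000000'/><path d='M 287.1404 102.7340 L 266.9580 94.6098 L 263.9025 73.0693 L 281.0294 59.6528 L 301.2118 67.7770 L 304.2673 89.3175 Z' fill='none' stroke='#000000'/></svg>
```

; Generated by LaserGRBL
G21
G90
G00 X175.1685 Y54.5341
M4 S502
G01 X160.7317 Y89.3877 F1556
G01 X125.8781 Y103.8245
G01 X91.0245 Y89.3877
G01 X76.5877 Y54.5341
G01 X91.0245 Y19.6805
G01 X125.8781 Y5.2437
G01 X160.7317 Y19.6805
G01 X175.1685 Y54.5341
M5
G00 X287.1404 Y60.2364
M4 S502
G01 X266.9580 Y68.3606 F1556
G01 X263.9025 Y89.9011
G01 X281.0294 Y103.3176
G01 X301.2118 Y95.1934
G01 X304.2673 Y73.6529
G01 X287.1404 Y60.2364
M5

Since the viewBox matches the mm dimensions, user units are millimetres directly. The only transform is the Y-flip y_m = 162.9704 − y_svg.

Shape 1 is a circle drawn with `<circle>`. Its stroke #000000 means score at S502, F1556. After flipping Y the toolpath is (175.1685,54.5341) → (160.7317,89.3877) → (125.8781,103.8245) → (91.0245,89.3877) → (76.5877,54.5341) → (91.0245,19.6805) → (125.8781,5.2437) → (160.7317,19.6805) → (175.1685,54.5341), returning to the start.

Shape 2 is a regular polygon drawn with `<path>`. Its stroke #000000 means score at S502, F1556. After flipping Y the toolpath is (287.1404,60.2364) → (266.9580,68.3606) → (263.9025,89.9011) → (281.0294,103.3176) → (301.2118,95.1934) → (304.2673,73.6529) → (287.1404,60.2364), returning to the start.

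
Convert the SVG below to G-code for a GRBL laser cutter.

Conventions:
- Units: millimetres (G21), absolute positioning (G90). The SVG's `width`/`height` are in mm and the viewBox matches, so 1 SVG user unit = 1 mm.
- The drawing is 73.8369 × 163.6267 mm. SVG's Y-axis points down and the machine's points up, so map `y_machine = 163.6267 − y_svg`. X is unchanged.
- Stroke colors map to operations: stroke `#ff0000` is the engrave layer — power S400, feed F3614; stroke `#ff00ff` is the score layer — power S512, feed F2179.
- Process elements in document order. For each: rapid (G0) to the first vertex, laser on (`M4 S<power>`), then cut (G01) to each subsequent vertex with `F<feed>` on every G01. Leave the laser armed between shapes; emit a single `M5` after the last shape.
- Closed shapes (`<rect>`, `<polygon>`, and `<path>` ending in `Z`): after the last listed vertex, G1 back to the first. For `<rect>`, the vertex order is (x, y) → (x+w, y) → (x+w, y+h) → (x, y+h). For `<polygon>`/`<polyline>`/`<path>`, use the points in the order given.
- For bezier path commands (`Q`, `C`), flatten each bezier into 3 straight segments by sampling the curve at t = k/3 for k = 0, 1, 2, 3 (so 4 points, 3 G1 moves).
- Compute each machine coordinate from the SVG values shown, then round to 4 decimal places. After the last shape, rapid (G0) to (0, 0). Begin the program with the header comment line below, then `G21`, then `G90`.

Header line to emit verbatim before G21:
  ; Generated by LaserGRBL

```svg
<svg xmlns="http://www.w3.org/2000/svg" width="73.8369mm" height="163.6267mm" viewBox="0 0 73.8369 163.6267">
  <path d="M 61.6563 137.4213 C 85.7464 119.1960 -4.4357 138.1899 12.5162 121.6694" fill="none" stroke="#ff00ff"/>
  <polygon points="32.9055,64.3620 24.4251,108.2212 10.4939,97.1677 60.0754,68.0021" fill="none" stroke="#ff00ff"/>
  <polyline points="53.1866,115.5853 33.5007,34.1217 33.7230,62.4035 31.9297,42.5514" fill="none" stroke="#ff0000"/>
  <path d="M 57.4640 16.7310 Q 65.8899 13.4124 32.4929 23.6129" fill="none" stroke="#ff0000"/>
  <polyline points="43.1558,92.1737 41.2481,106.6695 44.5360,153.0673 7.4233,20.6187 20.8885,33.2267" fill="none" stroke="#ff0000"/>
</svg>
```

Since the viewBox matches the mm dimensions, user units are millimetres directly. The only transform is the Y-flip y_m = 163.6267 − y_svg.

Shape 1 is a cubic bezier drawn with `<path>`. Its stroke #ff00ff means score at S512, F2179. After flipping Y the toolpath is (61.6563,26.2054) → (55.8559,34.7181) → (23.0754,34.5811) → (12.5162,41.9573).

Shape 2 is a closed polygon drawn with `<polygon>`. Its stroke #ff00ff means score at S512, F2179. After flipping Y the toolpath is (32.9055,99.2647) → (24.4251,55.4055) → (10.4939,66.4590) → (60.0754,95.6246) → (32.9055,99.2647), returning to the start.

Shape 3 is a open polyline drawn with `<polyline>`. Its stroke #ff0000 means engrave at S400, F3614. After flipping Y the toolpath is (53.1866,48.0414) → (33.5007,129.5050) → (33.7230,101.2232) → (31.9297,121.0753).

Shape 4 is a quadratic bezier drawn with `<path>`. Its stroke #ff0000 means engrave at S400, F3614. After flipping Y the toolpath is (57.4640,146.8957) → (58.4343,147.6060) → (50.1106,145.3120) → (32.4929,140.0138).

Shape 5 is a open polyline drawn with `<polyline>`. Its stroke #ff0000 means engrave at S400, F3614. After flipping Y the toolpath is (43.1558,71.4530) → (41.2481,56.9572) → (44.5360,10.5594) → (7.4233,143.0080) → (20.8885,130.4000).

; Generated by LaserGRBL
G21
G90
G0 X61.6563 Y26.2054
M4 S512
G01 X55.8559 Y34.7181 F2179
G01 X23.0754 Y34.5811 F2179
G01 X12.5162 Y41.9573 F2179
G0 X32.9055 Y99.2647
M4 S512
G01 X24.4251 Y55.4055 F2179
G01 X10.4939 Y66.4590 F2179
G01 X60.0754 Y95.6246 F2179
G01 X32.9055 Y99.2647 F2179
G0 X53.1866 Y48.0414
M4 S400
G01 X33.5007 Y129.5050 F3614
G01 X33.7230 Y101.2232 F3614
G01 X31.9297 Y121.0753 F3614
G0 X57.4640 Y146.8957
M4 S400
G01 X58.4343 Y147.6060 F3614
G01 X50.1106 Y145.3120 F3614
G01 X32.4929 Y140.0138 F3614
G0 X43.1558 Y71.4530
M4 S400
G01 X41.2481 Y56.9572 F3614
G01 X44.5360 Y10.5594 F3614
G01 X7.4233 Y143.0080 F3614
G01 X20.8885 Y130.4000 F3614
M5
G0 X0.0000 Y0.0000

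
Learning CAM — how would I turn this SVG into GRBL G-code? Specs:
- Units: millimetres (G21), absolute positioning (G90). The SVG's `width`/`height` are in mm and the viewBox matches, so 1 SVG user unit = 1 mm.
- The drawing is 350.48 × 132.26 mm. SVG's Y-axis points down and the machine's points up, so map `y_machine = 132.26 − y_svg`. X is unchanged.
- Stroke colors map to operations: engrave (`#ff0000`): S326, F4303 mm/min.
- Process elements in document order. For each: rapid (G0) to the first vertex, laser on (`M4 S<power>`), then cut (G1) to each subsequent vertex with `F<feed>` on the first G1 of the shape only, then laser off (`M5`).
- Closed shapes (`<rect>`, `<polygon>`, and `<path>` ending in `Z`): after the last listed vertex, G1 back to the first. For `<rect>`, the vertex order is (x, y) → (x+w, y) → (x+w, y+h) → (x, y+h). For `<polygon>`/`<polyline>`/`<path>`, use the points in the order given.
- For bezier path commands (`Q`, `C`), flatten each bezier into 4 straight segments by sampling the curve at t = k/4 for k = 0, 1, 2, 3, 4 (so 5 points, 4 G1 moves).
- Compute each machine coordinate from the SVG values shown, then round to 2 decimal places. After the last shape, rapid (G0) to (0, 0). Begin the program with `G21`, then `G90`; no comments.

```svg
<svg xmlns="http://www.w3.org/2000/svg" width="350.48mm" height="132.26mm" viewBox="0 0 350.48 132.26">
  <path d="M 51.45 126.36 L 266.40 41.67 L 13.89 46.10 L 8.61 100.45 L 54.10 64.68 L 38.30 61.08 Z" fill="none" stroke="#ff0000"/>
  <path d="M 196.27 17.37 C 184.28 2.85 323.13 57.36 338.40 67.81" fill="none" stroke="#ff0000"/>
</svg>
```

G21
G90
G0 X51.45 Y5.90
M4 S326
G1 X266.40 Y90.59 F4303
G1 X13.89 Y86.16
G1 X8.61 Y31.81
G1 X54.10 Y67.58
G1 X38.30 Y71.18
G1 X51.45 Y5.90
M5
G0 X196.27 Y114.89
M4 S326
G1 X211.27 Y114.60 F4303
G1 X257.11 Y99.03
G1 X308.06 Y78.78
G1 X338.40 Y64.45
M5
G0 X0.00 Y0.00

Since the viewBox matches the mm dimensions, user units are millimetres directly. The only transform is the Y-flip y_m = 132.26 − y_svg.

Shape 1 is a closed polygon drawn with `<path>`. Its stroke #ff0000 means engrave at S326, F4303. After flipping Y the toolpath is (51.45,5.90) → (266.40,90.59) → (13.89,86.16) → (8.61,31.81) → (54.10,67.58) → (38.30,71.18) → (51.45,5.90), returning to the start.

Shape 2 is a cubic bezier drawn with `<path>`. Its stroke #ff0000 means engrave at S326, F4303. After flipping Y the toolpath is (196.27,114.89) → (211.27,114.60) → (257.11,99.03) → (308.06,78.78) → (338.40,64.45).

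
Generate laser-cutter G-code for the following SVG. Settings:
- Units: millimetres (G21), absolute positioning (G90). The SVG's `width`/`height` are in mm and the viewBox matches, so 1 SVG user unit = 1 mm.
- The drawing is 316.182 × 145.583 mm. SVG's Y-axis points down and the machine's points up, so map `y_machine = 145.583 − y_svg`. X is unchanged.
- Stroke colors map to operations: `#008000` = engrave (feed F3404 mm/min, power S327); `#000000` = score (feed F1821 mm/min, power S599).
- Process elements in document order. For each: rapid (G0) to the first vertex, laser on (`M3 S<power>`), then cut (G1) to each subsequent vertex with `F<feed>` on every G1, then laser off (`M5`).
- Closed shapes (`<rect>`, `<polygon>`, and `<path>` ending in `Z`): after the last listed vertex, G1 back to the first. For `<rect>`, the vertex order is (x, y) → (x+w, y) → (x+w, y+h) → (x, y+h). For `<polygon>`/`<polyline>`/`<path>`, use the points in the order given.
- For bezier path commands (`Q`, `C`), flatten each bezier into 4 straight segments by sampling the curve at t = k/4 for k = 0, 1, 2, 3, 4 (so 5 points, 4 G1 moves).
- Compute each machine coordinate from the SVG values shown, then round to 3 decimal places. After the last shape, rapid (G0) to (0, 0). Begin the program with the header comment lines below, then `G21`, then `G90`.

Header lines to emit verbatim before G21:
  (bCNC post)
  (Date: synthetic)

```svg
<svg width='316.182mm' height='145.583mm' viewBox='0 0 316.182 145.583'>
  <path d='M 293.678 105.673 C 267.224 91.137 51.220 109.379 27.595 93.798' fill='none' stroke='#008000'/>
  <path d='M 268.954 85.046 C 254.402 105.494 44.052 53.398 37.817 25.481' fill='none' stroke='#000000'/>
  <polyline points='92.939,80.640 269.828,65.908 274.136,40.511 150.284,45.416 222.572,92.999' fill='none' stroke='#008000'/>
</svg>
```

Since the viewBox matches the mm dimensions, user units are millimetres directly. The only transform is the Y-flip y_m = 145.583 − y_svg.

Shape 1 is a cubic bezier drawn with `<path>`. Its stroke #008000 means engrave at S327, F3404. After flipping Y the toolpath is (293.678,39.910) → (244.265,45.707) → (159.576,45.456) → (75.417,45.400) → (27.595,51.785).

Shape 2 is a cubic bezier drawn with `<path>`. Its stroke #000000 means score at S599, F1821. After flipping Y the toolpath is (268.954,60.537) → (227.577,57.292) → (150.267,72.183) → (74.516,96.142) → (37.817,120.102).

Shape 3 is a open polyline drawn with `<polyline>`. Its stroke #008000 means engrave at S327, F3404. After flipping Y the toolpath is (92.939,64.943) → (269.828,79.675) → (274.136,105.072) → (150.284,100.167) → (222.572,52.584).

(bCNC post)
(Date: synthetic)
G21
G90
G0 X293.678 Y39.910
M3 S327
G1 X244.265 Y45.707 F3404
G1 X159.576 Y45.456 F3404
G1 X75.417 Y45.400 F3404
G1 X27.595 Y51.785 F3404
M5
G0 X268.954 Y60.537
M3 S599
G1 X227.577 Y57.292 F1821
G1 X150.267 Y72.183 F1821
G1 X74.516 Y96.142 F1821
G1 X37.817 Y120.102 F1821
M5
G0 X92.939 Y64.943
M3 S327
G1 X269.828 Y79.675 F3404
G1 X274.136 Y105.072 F3404
G1 X150.284 Y100.167 F3404
G1 X222.572 Y52.584 F3404
M5
G0 X0.000 Y0.000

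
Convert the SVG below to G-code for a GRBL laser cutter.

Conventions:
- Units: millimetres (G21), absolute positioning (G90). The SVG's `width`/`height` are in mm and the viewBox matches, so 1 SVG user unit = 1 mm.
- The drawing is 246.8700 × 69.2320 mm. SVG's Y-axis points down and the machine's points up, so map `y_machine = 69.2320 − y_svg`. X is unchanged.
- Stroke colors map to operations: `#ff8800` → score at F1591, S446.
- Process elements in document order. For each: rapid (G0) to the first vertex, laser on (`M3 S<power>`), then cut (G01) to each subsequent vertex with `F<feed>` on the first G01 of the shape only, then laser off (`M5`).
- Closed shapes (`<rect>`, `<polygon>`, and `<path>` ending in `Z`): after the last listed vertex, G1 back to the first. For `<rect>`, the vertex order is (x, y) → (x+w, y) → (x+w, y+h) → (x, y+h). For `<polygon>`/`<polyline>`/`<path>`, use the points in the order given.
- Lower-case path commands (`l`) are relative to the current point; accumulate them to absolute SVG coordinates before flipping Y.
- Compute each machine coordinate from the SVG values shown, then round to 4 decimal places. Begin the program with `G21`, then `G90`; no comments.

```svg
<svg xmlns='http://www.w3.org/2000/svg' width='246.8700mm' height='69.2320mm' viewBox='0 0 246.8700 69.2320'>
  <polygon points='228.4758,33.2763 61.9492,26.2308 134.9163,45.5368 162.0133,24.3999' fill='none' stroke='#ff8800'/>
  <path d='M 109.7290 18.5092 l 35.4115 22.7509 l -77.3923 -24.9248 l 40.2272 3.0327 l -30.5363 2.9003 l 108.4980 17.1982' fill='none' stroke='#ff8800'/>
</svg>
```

G21
G90
G0 X228.4758 Y35.9557
M3 S446
G01 X61.9492 Y43.0012 F1591
G01 X134.9163 Y23.6952
G01 X162.0133 Y44.8321
G01 X228.4758 Y35.9557
M5
G0 X109.7290 Y50.7228
M3 S446
G01 X145.1405 Y27.9719 F1591
G01 X67.7482 Y52.8967
G01 X107.9754 Y49.8640
G01 X77.4391 Y46.9637
G01 X185.9371 Y29.7655
M5

viewBox `0 0 246.8700 69.2320` with mm width/height → 1 unit = 1 mm. Flip: y_m = 69.2320 − y_svg.

**Shape 1** — `<polygon>` closed polygon, stroke `#ff8800` → score (S446, F1591). Machine vertices: (228.4758,35.9557) → (61.9492,43.0012) → (134.9163,23.6952) → (162.0133,44.8321) → (228.4758,35.9557). Closed: final G1 returns to the first vertex.

**Shape 2** — `<path>` open polyline, stroke `#ff8800` → score (S446, F1591). Machine vertices: (109.7290,50.7228) → (145.1405,27.9719) → (67.7482,52.8967) → (107.9754,49.8640) → (77.4391,46.9637) → (185.9371,29.7655). Open path.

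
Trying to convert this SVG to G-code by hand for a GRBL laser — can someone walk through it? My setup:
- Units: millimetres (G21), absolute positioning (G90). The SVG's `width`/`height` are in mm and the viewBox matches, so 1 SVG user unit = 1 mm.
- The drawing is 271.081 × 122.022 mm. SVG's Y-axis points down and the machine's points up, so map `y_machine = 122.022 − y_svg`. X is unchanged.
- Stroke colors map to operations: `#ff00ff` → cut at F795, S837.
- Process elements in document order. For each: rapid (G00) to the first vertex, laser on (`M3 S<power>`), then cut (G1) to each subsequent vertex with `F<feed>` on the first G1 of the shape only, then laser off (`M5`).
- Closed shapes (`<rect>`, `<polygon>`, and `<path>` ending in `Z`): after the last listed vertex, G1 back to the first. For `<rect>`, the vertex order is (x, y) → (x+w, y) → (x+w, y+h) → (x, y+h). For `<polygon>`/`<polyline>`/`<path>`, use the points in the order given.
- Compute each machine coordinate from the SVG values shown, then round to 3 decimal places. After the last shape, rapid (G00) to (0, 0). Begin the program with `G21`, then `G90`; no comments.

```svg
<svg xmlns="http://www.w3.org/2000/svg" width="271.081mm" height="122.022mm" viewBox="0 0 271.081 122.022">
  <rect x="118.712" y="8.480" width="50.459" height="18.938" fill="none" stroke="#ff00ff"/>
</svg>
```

1 u = 1 mm; y_m = 122.022 − y.

[1] `<rect>` rectangle, #ff00ff→cut S837 F795: (118.712,113.542) → (169.171,113.542) → (169.171,94.604) → (118.712,94.604) → (118.712,113.542) (closed)

G21
G90
G00 X118.712 Y113.542
M3 S837
G1 X169.171 Y113.542 F795
G1 X169.171 Y94.604
G1 X118.712 Y94.604
G1 X118.712 Y113.542
M5
G00 X0.000 Y0.000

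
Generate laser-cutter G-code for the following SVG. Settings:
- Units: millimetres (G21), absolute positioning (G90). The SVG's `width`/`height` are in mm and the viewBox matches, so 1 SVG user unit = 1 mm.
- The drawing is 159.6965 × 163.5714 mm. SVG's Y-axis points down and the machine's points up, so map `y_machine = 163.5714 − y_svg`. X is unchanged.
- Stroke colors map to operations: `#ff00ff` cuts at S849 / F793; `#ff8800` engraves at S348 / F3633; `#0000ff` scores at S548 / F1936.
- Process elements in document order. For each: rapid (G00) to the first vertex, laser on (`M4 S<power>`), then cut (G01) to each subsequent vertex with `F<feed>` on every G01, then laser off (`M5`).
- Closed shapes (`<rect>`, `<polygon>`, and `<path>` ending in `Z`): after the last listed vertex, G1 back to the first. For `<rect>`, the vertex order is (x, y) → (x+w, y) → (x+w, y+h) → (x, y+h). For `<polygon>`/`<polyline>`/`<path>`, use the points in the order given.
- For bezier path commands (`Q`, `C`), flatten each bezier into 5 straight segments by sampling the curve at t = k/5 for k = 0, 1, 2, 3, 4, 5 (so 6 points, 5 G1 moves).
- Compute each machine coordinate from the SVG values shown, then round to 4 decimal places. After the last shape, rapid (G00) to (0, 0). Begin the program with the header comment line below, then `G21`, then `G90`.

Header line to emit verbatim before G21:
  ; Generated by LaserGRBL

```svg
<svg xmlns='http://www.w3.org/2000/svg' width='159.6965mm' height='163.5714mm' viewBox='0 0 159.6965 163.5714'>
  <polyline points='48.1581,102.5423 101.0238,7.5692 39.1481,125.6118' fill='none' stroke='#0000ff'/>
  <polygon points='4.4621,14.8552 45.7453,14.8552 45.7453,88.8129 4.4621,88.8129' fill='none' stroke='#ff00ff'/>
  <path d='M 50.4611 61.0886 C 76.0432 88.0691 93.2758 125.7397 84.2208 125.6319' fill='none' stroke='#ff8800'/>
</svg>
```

; Generated by LaserGRBL
G21
G90
G00 X48.1581 Y61.0291
M4 S548
G01 X101.0238 Y156.0022 F1936
G01 X39.1481 Y37.9596 F1936
M5
G00 X4.4621 Y148.7162
M4 S849
G01 X45.7453 Y148.7162 F793
G01 X45.7453 Y74.7585 F793
G01 X4.4621 Y74.7585 F793
G01 X4.4621 Y148.7162 F793
M5
G00 X50.4611 Y102.4828
M4 S348
G01 X64.6649 Y85.3994 F3633
G01 X76.0038 Y68.0769 F3633
G01 X83.6168 Y52.8418 F3633
G01 X86.6428 Y42.0205 F3633
G01 X84.2208 Y37.9395 F3633
M5
G00 X0.0000 Y0.0000

viewBox `0 0 159.6965 163.5714` with mm width/height → 1 unit = 1 mm. Flip: y_m = 163.5714 − y_svg.

**Shape 1** — `<polyline>` open polyline, stroke `#0000ff` → score (S548, F1936). Machine vertices: (48.1581,61.0291) → (101.0238,156.0022) → (39.1481,37.9596). Open path.

**Shape 2** — `<polygon>` rectangle, stroke `#ff00ff` → cut (S849, F793). Machine vertices: (4.4621,148.7162) → (45.7453,148.7162) → (45.7453,74.7585) → (4.4621,74.7585) → (4.4621,148.7162). Closed: final G1 returns to the first vertex.

**Shape 3** — `<path>` cubic bezier, stroke `#ff8800` → engrave (S348, F3633). Control points (SVG): P0=(50.4611,61.0886), P1=(76.0432,88.0691), P2=(93.2758,125.7397), P3=(84.2208,125.6319); sampled at t=k/5. Machine vertices: (50.4611,102.4828) → (64.6649,85.3994) → (76.0038,68.0769) → (83.6168,52.8418) → (86.6428,42.0205) → (84.2208,37.9395). Open path.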